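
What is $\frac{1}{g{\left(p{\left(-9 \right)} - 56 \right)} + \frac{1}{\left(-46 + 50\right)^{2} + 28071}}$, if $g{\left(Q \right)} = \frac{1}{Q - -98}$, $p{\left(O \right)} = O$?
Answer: $\frac{926871}{28120} \approx 32.961$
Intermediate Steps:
$g{\left(Q \right)} = \frac{1}{98 + Q}$ ($g{\left(Q \right)} = \frac{1}{Q + 98} = \frac{1}{98 + Q}$)
$\frac{1}{g{\left(p{\left(-9 \right)} - 56 \right)} + \frac{1}{\left(-46 + 50\right)^{2} + 28071}} = \frac{1}{\frac{1}{98 - 65} + \frac{1}{\left(-46 + 50\right)^{2} + 28071}} = \frac{1}{\frac{1}{98 - 65} + \frac{1}{4^{2} + 28071}} = \frac{1}{\frac{1}{98 - 65} + \frac{1}{16 + 28071}} = \frac{1}{\frac{1}{33} + \frac{1}{28087}} = \frac{1}{\frac{28120}{926871}} = \frac{926871}{28120}$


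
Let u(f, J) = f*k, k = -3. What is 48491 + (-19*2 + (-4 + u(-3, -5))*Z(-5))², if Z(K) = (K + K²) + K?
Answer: 49860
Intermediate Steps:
u(f, J) = -3*f (u(f, J) = f*(-3) = -3*f)
Z(K) = K² + 2*K
48491 + (-19*2 + (-4 + u(-3, -5))*Z(-5))² = 48491 + (-19*2 + (-4 - 3*(-3))*(-5*(2 - 5)))² = 48491 + (-38 + (-4 + 9)*(-5*(-3)))² = 48491 + (-38 + 5*15)² = 48491 + (-38 + 75)² = 48491 + 37² = 48491 + 1369 = 49860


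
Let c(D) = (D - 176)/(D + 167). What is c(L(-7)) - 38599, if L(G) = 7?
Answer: -6716395/174 ≈ -38600.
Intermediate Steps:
c(D) = (-176 + D)/(167 + D)
c(L(-7)) - 38599 = (-176 + 7)/(167 + 7) - 38599 = -169/174 - 38599 = -6716395/174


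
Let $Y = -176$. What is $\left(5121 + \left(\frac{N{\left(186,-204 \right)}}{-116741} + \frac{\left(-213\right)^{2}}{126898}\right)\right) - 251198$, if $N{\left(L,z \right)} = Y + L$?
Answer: $- \frac{3645428455029737}{14814199418} \approx -2.4608 \cdot 10^{5}$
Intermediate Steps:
$N{\left(L,z \right)} = -176 + L$
$\left(5121 + \left(\frac{N{\left(186,-204 \right)}}{-116741} + \frac{\left(-213\right)^{2}}{126898}\right)\right) - 251198 = \left(5121 + \left(\frac{-176 + 186}{-116741} + \frac{\left(-213\right)^{2}}{126898}\right)\right) - 251198 = \left(5121 + \left(10 \left(- \frac{1}{116741}\right) + 45369 \cdot \frac{1}{126898}\right)\right) - 251198 = \left(5121 + \left(- \frac{10}{116741} + \frac{45369}{126898}\right)\right) - 251198 = \left(5121 + \frac{5295153449}{14814199418}\right) - 251198 = \frac{75868810373027}{14814199418} - 251198 = - \frac{3645428455029737}{14814199418}$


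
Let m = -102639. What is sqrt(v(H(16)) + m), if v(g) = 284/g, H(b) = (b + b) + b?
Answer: I*sqrt(3694791)/6 ≈ 320.36*I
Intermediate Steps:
H(b) = 3*b (H(b) = 2*b + b = 3*b)
sqrt(v(H(16)) + m) = sqrt(284/((3*16)) - 102639) = sqrt(284/48 - 102639) = sqrt(284*(1/48) - 102639) = sqrt(71/12 - 102639) = sqrt(-1231597/12) = I*sqrt(3694791)/6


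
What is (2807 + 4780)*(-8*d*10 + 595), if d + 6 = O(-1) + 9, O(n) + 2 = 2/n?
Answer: 5121225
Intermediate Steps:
O(n) = -2 + 2/n
d = -1 (d = -6 + ((-2 + 2/(-1)) + 9) = -6 + ((-2 + 2*(-1)) + 9) = -6 + ((-2 - 2) + 9) = -6 + (-4 + 9) = -6 + 5 = -1)
(2807 + 4780)*(-8*d*10 + 595) = (2807 + 4780)*(-8*(-1)*10 + 595) = 7587*(8*10 + 595) = 7587*(80 + 595) = 7587*675 = 5121225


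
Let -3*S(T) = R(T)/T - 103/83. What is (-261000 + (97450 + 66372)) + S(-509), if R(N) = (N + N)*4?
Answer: -8065961/83 ≈ -97180.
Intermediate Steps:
R(N) = 8*N (R(N) = (2*N)*4 = 8*N)
S(T) = -187/83 (S(T) = -((8*T)/T - 103/83)/3 = -(8 - 103*1/83)/3 = -(8 - 103/83)/3 = -⅓*561/83 = -187/83)
(-261000 + (97450 + 66372)) + S(-509) = (-261000 + (97450 + 66372)) - 187/83 = (-261000 + 163822) - 187/83 = -97178 - 187/83 = -8065961/83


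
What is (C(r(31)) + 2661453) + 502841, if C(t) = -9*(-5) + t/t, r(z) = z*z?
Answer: 3164340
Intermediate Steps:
r(z) = z²
C(t) = 46 (C(t) = 45 + 1 = 46)
(C(r(31)) + 2661453) + 502841 = (46 + 2661453) + 502841 = 2661499 + 502841 = 3164340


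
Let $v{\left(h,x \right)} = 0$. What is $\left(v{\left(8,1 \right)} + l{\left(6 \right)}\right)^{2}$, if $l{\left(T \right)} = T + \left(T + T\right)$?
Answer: $324$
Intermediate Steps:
$l{\left(T \right)} = 3 T$ ($l{\left(T \right)} = T + 2 T = 3 T$)
$\left(v{\left(8,1 \right)} + l{\left(6 \right)}\right)^{2} = \left(0 + 3 \cdot 6\right)^{2} = \left(0 + 18\right)^{2} = 18^{2} = 324$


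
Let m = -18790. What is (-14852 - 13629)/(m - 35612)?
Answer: 28481/54402 ≈ 0.52353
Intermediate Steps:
(-14852 - 13629)/(m - 35612) = (-14852 - 13629)/(-18790 - 35612) = -28481/(-54402) = -28481*(-1/54402) = 28481/54402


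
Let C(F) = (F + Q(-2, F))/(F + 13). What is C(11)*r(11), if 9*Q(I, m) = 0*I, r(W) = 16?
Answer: 22/3 ≈ 7.3333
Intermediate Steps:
Q(I, m) = 0 (Q(I, m) = (0*I)/9 = (1/9)*0 = 0)
C(F) = F/(13 + F) (C(F) = (F + 0)/(F + 13) = F/(13 + F))
C(11)*r(11) = (11/(13 + 11))*16 = (11/24)*16 = 22/3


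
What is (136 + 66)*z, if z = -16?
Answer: -3232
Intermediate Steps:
(136 + 66)*z = (136 + 66)*(-16) = 202*(-16) = -3232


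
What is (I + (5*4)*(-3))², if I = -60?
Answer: 14400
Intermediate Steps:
(I + (5*4)*(-3))² = (-60 + (5*4)*(-3))² = (-60 + 20*(-3))² = (-60 - 60)² = (-120)² = 14400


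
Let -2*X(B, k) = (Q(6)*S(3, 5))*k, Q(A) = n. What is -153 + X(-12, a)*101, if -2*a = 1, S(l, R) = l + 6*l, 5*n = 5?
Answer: 1509/4 ≈ 377.25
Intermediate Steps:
n = 1 (n = (1/5)*5 = 1)
S(l, R) = 7*l
a = -1/2 (a = -1/2*1 = -1/2 ≈ -0.50000)
Q(A) = 1
X(B, k) = -21*k/2 (X(B, k) = -1*(7*3)*k/2 = -1*21*k/2 = -21*k/2)
-153 + X(-12, a)*101 = -153 - 21/2*(-1/2)*101 = -153 + (21/4)*101 = -153 + 2121/4 = 1509/4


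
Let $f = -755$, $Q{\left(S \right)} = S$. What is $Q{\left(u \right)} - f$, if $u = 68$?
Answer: $823$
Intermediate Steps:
$Q{\left(u \right)} - f = 68 - -755 = 68 + 755 = 823$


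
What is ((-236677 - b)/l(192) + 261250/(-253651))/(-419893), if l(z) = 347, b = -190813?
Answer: 11724103214/36957678932021 ≈ 0.00031723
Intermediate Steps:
((-236677 - b)/l(192) + 261250/(-253651))/(-419893) = ((-236677 - 1*(-190813))/347 + 261250/(-253651))/(-419893) = ((-236677 + 190813)*(1/347) + 261250*(-1/253651))*(-1/419893) = (-45864*1/347 - 261250/253651)*(-1/419893) = (-45864/347 - 261250/253651)*(-1/419893) = -11724103214/88016897*(-1/419893) = 11724103214/36957678932021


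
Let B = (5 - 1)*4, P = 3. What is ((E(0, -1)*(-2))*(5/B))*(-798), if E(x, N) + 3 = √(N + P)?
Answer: -5985/4 + 1995*√2/4 ≈ -790.91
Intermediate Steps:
B = 16 (B = 4*4 = 16)
E(x, N) = -3 + √(3 + N) (E(x, N) = -3 + √(N + 3) = -3 + √(3 + N))
((E(0, -1)*(-2))*(5/B))*(-798) = (((-3 + √(3 - 1))*(-2))*(5/16))*(-798) = (((-3 + √2)*(-2))*(5*(1/16)))*(-798) = ((6 - 2*√2)*(5/16))*(-798) = (15/8 - 5*√2/8)*(-798) = -5985/4 + 1995*√2/4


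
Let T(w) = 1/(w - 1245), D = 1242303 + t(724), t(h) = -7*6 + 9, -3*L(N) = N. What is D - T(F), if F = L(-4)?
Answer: 4634909373/3731 ≈ 1.2423e+6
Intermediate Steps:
L(N) = -N/3
F = 4/3 (F = -1/3*(-4) = 4/3 ≈ 1.3333)
t(h) = -33 (t(h) = -42 + 9 = -33)
D = 1242270 (D = 1242303 - 33 = 1242270)
T(w) = 1/(-1245 + w)
D - T(F) = 1242270 - 1/(-1245 + 4/3) = 1242270 - 1/(-3731/3) = 1242270 - 1*(-3/3731) = 1242270 + 3/3731 = 4634909373/3731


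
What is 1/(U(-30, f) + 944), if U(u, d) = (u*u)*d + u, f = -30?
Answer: -1/26086 ≈ -3.8335e-5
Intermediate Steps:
U(u, d) = u + d*u² (U(u, d) = u²*d + u = d*u² + u = u + d*u²)
1/(U(-30, f) + 944) = 1/(-30*(1 - 30*(-30)) + 944) = 1/(-30*(1 + 900) + 944) = 1/(-30*901 + 944) = 1/(-27030 + 944) = 1/(-26086) = -1/26086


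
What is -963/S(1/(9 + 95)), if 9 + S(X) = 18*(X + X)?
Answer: 2782/25 ≈ 111.28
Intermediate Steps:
S(X) = -9 + 36*X (S(X) = -9 + 18*(X + X) = -9 + 18*(2*X) = -9 + 36*X)
-963/S(1/(9 + 95)) = -963/(-9 + 36/(9 + 95)) = -963/(-9 + 36/104) = -963/(-9 + 36*(1/104)) = -963/(-9 + 9/26) = -963/(-225/26) = -963*(-26/225) = 2782/25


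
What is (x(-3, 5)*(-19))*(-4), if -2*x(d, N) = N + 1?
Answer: -228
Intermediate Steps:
x(d, N) = -½ - N/2 (x(d, N) = -(N + 1)/2 = -(1 + N)/2 = -½ - N/2)
(x(-3, 5)*(-19))*(-4) = ((-½ - ½*5)*(-19))*(-4) = ((-½ - 5/2)*(-19))*(-4) = -3*(-19)*(-4) = 57*(-4) = -228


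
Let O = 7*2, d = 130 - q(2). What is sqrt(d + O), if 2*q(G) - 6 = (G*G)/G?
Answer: 2*sqrt(35) ≈ 11.832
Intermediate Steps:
q(G) = 3 + G/2 (q(G) = 3 + ((G*G)/G)/2 = 3 + (G**2/G)/2 = 3 + G/2)
d = 126 (d = 130 - (3 + (1/2)*2) = 130 - (3 + 1) = 130 - 1*4 = 130 - 4 = 126)
O = 14
sqrt(d + O) = sqrt(126 + 14) = sqrt(140) = 2*sqrt(35)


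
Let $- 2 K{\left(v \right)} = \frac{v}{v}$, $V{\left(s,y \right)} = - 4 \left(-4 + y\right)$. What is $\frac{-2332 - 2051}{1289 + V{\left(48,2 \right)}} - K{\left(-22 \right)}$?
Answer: $- \frac{7469}{2594} \approx -2.8793$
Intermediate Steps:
$V{\left(s,y \right)} = 16 - 4 y$
$K{\left(v \right)} = - \frac{1}{2}$ ($K{\left(v \right)} = - \frac{v \frac{1}{v}}{2} = \left(- \frac{1}{2}\right) 1 = - \frac{1}{2}$)
$\frac{-2332 - 2051}{1289 + V{\left(48,2 \right)}} - K{\left(-22 \right)} = \frac{-2332 - 2051}{1289 + \left(16 - 8\right)} - - \frac{1}{2} = - \frac{4383}{1289 + \left(16 - 8\right)} + \frac{1}{2} = - \frac{4383}{1289 + 8} + \frac{1}{2} = - \frac{4383}{1297} + \frac{1}{2} = - \frac{7469}{2594}$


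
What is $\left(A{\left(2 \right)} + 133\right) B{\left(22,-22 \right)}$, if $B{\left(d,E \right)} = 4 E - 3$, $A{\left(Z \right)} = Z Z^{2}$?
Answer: $-12831$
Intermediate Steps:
$A{\left(Z \right)} = Z^{3}$
$B{\left(d,E \right)} = -3 + 4 E$
$\left(A{\left(2 \right)} + 133\right) B{\left(22,-22 \right)} = \left(2^{3} + 133\right) \left(-3 + 4 \left(-22\right)\right) = \left(8 + 133\right) \left(-3 - 88\right) = 141 \left(-91\right) = -12831$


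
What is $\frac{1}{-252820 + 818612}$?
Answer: $\frac{1}{565792} \approx 1.7674 \cdot 10^{-6}$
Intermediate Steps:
$\frac{1}{-252820 + 818612} = \frac{1}{565792}$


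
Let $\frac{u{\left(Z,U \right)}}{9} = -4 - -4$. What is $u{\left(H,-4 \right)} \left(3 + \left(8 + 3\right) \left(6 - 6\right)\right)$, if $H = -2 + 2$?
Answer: $0$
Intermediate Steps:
$H = 0$
$u{\left(Z,U \right)} = 0$ ($u{\left(Z,U \right)} = 9 \left(-4 - -4\right) = 9 \left(-4 + 4\right) = 9 \cdot 0 = 0$)
$u{\left(H,-4 \right)} \left(3 + \left(8 + 3\right) \left(6 - 6\right)\right) = 0 \left(3 + \left(8 + 3\right) \left(6 - 6\right)\right) = 0 \left(3 + 11 \cdot 0\right) = 0 \left(3 + 0\right) = 0 \cdot 3 = 0$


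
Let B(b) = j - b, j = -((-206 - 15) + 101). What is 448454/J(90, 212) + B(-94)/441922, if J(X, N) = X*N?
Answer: 49546442927/2107967940 ≈ 23.504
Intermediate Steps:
j = 120 (j = -(-221 + 101) = -1*(-120) = 120)
J(X, N) = N*X
B(b) = 120 - b
448454/J(90, 212) + B(-94)/441922 = 448454/((212*90)) + (120 - 1*(-94))/441922 = 448454/19080 + (120 + 94)*(1/441922) = 448454*(1/19080) + 214*(1/441922) = 224227/9540 + 107/220961 = 49546442927/2107967940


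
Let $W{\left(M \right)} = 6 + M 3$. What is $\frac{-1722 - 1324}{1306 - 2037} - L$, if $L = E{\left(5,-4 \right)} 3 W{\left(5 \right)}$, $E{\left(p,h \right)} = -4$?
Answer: $\frac{187258}{731} \approx 256.17$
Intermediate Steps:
$W{\left(M \right)} = 6 + 3 M$
$L = -252$ ($L = \left(-4\right) 3 \left(6 + 3 \cdot 5\right) = - 12 \left(6 + 15\right) = \left(-12\right) 21 = -252$)
$\frac{-1722 - 1324}{1306 - 2037} - L = \frac{-1722 - 1324}{1306 - 2037} - -252 = - \frac{3046}{-731} + 252 = \left(-3046\right) \left(- \frac{1}{731}\right) + 252 = \frac{3046}{731} + 252 = \frac{187258}{731}$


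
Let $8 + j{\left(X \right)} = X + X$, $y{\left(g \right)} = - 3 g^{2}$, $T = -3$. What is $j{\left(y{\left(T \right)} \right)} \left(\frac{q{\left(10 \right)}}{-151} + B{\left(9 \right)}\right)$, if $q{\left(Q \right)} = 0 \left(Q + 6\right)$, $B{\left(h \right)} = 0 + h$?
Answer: $-558$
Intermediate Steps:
$B{\left(h \right)} = h$
$j{\left(X \right)} = -8 + 2 X$ ($j{\left(X \right)} = -8 + \left(X + X\right) = -8 + 2 X$)
$q{\left(Q \right)} = 0$ ($q{\left(Q \right)} = 0 \left(6 + Q\right) = 0$)
$j{\left(y{\left(T \right)} \right)} \left(\frac{q{\left(10 \right)}}{-151} + B{\left(9 \right)}\right) = \left(-8 + 2 \left(- 3 \left(-3\right)^{2}\right)\right) \left(\frac{0}{-151} + 9\right) = \left(-8 + 2 \left(\left(-3\right) 9\right)\right) \left(0 \left(- \frac{1}{151}\right) + 9\right) = \left(-8 + 2 \left(-27\right)\right) \left(0 + 9\right) = \left(-8 - 54\right) 9 = \left(-62\right) 9 = -558$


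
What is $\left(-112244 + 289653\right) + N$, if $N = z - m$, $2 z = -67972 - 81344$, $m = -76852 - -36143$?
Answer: $143460$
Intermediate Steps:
$m = -40709$ ($m = -76852 + 36143 = -40709$)
$z = -74658$ ($z = \frac{-67972 - 81344}{2} = \frac{1}{2} \left(-149316\right) = -74658$)
$N = -33949$ ($N = -74658 - -40709 = -74658 + 40709 = -33949$)
$\left(-112244 + 289653\right) + N = \left(-112244 + 289653\right) - 33949 = 177409 - 33949 = 143460$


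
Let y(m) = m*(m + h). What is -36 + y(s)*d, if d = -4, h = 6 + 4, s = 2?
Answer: -132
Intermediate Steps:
h = 10
y(m) = m*(10 + m) (y(m) = m*(m + 10) = m*(10 + m))
-36 + y(s)*d = -36 + (2*(10 + 2))*(-4) = -36 + (2*12)*(-4) = -36 + 24*(-4) = -36 - 96 = -132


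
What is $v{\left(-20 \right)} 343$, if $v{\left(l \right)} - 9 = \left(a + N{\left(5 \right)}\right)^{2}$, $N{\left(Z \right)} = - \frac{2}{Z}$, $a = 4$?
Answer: $\frac{188307}{25} \approx 7532.3$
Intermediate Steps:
$v{\left(l \right)} = \frac{549}{25}$ ($v{\left(l \right)} = 9 + \left(4 - \frac{2}{5}\right)^{2} = 9 + \left(\frac{18}{5}\right)^{2} = 9 + \frac{324}{25} = \frac{549}{25}$)
$v{\left(-20 \right)} 343 = \frac{549}{25} \cdot 343 = \frac{188307}{25}$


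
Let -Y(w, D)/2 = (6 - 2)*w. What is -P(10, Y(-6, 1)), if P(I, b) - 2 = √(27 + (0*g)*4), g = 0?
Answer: -2 - 3*√3 ≈ -7.1962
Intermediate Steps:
Y(w, D) = -8*w (Y(w, D) = -2*(6 - 2)*w = -8*w)
P(I, b) = 2 + 3*√3 (P(I, b) = 2 + √(27 + (0*0)*4) = 2 + √(27 + 0*4) = 2 + √(27 + 0) = 2 + √27 = 2 + 3*√3)
-P(10, Y(-6, 1)) = -(2 + 3*√3) = -2 - 3*√3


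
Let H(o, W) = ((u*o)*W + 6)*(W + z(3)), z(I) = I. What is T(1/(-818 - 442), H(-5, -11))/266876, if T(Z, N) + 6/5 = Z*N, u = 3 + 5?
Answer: 257/42032970 ≈ 6.1142e-6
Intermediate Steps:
u = 8
H(o, W) = (3 + W)*(6 + 8*W*o) (H(o, W) = ((8*o)*W + 6)*(W + 3) = (8*W*o + 6)*(3 + W) = (6 + 8*W*o)*(3 + W) = (3 + W)*(6 + 8*W*o))
T(Z, N) = -6/5 + N*Z (T(Z, N) = -6/5 + Z*N = -6/5 + N*Z)
T(1/(-818 - 442), H(-5, -11))/266876 = (-6/5 + (18 + 6*(-11) + 8*(-5)*(-11)² + 24*(-11)*(-5))/(-818 - 442))/266876 = (-6/5 + (18 - 66 + 8*(-5)*121 + 1320)/(-1260))*(1/266876) = (-6/5 + (18 - 66 - 4840 + 1320)*(-1/1260))*(1/266876) = (-6/5 - 3568*(-1/1260))*(1/266876) = (-6/5 + 892/315)*(1/266876) = (514/315)*(1/266876) = 257/42032970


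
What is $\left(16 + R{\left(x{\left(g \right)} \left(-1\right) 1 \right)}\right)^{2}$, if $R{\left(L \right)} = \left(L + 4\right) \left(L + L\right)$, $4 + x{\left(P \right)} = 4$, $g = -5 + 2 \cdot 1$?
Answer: $256$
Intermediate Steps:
$g = -3$ ($g = -5 + 2 = -3$)
$x{\left(P \right)} = 0$ ($x{\left(P \right)} = -4 + 4 = 0$)
$R{\left(L \right)} = 2 L \left(4 + L\right)$ ($R{\left(L \right)} = \left(4 + L\right) 2 L = 2 L \left(4 + L\right)$)
$\left(16 + R{\left(x{\left(g \right)} \left(-1\right) 1 \right)}\right)^{2} = \left(16 + 2 \cdot 0 \left(-1\right) 1 \left(4 + 0 \left(-1\right) 1\right)\right)^{2} = \left(16 + 2 \cdot 0 \cdot 1 \left(4 + 0 \cdot 1\right)\right)^{2} = \left(16 + 2 \cdot 0 \left(4 + 0\right)\right)^{2} = \left(16 + 2 \cdot 0 \cdot 4\right)^{2} = \left(16 + 0\right)^{2} = 16^{2} = 256$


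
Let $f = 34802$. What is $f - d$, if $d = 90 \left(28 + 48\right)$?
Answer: $27962$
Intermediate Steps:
$d = 6840$ ($d = 90 \cdot 76 = 6840$)
$f - d = 34802 - 6840 = 27962$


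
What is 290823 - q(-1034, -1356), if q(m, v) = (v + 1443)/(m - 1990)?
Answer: 293149613/1008 ≈ 2.9082e+5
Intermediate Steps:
q(m, v) = (1443 + v)/(-1990 + m)
290823 - q(-1034, -1356) = 290823 - (1443 - 1356)/(-1990 - 1034) = 290823 - 87/(-3024) = 290823 - (-1)*87/3024 = 290823 - 1*(-29/1008) = 290823 + 29/1008 = 293149613/1008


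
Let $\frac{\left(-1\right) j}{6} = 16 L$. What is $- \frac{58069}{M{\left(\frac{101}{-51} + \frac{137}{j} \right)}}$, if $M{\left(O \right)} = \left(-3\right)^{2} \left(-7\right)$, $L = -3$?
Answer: $\frac{58069}{63} \approx 921.73$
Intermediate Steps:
$j = 288$ ($j = - 6 \cdot 16 \left(-3\right) = \left(-6\right) \left(-48\right) = 288$)
$M{\left(O \right)} = -63$ ($M{\left(O \right)} = 9 \left(-7\right) = -63$)
$- \frac{58069}{M{\left(\frac{101}{-51} + \frac{137}{j} \right)}} = - \frac{58069}{-63} = \left(-58069\right) \left(- \frac{1}{63}\right) = \frac{58069}{63}$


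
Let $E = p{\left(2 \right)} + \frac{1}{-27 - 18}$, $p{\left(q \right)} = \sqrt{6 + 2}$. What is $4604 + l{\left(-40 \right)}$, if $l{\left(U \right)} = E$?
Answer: $\frac{207179}{45} + 2 \sqrt{2} \approx 4606.8$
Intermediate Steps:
$p{\left(q \right)} = 2 \sqrt{2}$ ($p{\left(q \right)} = \sqrt{8} = 2 \sqrt{2}$)
$E = - \frac{1}{45} + 2 \sqrt{2}$ ($E = 2 \sqrt{2} + \frac{1}{-27 - 18} = 2 \sqrt{2} + \frac{1}{-45} = 2 \sqrt{2} - \frac{1}{45} = - \frac{1}{45} + 2 \sqrt{2} \approx 2.8062$)
$l{\left(U \right)} = - \frac{1}{45} + 2 \sqrt{2}$
$4604 + l{\left(-40 \right)} = 4604 - \left(\frac{1}{45} - 2 \sqrt{2}\right) = \frac{207179}{45} + 2 \sqrt{2}$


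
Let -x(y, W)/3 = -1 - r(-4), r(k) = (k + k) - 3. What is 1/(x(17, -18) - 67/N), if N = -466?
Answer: -466/13913 ≈ -0.033494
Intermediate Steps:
r(k) = -3 + 2*k (r(k) = 2*k - 3 = -3 + 2*k)
x(y, W) = -30 (x(y, W) = -3*(-1 - (-3 + 2*(-4))) = -3*(-1 - (-3 - 8)) = -3*(-1 - 1*(-11)) = -3*(-1 + 11) = -3*10 = -30)
1/(x(17, -18) - 67/N) = 1/(-30 - 67/(-466)) = 1/(-30 - 67*(-1/466)) = 1/(-30 + 67/466) = 1/(-13913/466) = -466/13913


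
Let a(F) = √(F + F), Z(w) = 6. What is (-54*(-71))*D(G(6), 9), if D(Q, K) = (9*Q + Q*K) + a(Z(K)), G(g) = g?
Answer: 414072 + 7668*√3 ≈ 4.2735e+5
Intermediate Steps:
a(F) = √2*√F (a(F) = √(2*F) = √2*√F)
D(Q, K) = 2*√3 + 9*Q + K*Q (D(Q, K) = (9*Q + Q*K) + √2*√6 = (9*Q + K*Q) + 2*√3 = 2*√3 + 9*Q + K*Q)
(-54*(-71))*D(G(6), 9) = (-54*(-71))*(2*√3 + 9*6 + 9*6) = 3834*(2*√3 + 54 + 54) = 3834*(108 + 2*√3) = 414072 + 7668*√3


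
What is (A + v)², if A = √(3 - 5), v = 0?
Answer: -2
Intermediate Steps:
A = I*√2 (A = √(-2) = I*√2 ≈ 1.4142*I)
(A + v)² = (I*√2 + 0)² = (I*√2)² = -2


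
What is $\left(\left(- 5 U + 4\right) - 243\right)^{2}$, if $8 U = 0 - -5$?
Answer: $\frac{3751969}{64} \approx 58625.0$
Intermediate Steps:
$U = \frac{5}{8}$ ($U = \frac{0 - -5}{8} = \frac{0 + 5}{8} = \frac{1}{8} \cdot 5 = \frac{5}{8} \approx 0.625$)
$\left(\left(- 5 U + 4\right) - 243\right)^{2} = \left(\left(\left(-5\right) \frac{5}{8} + 4\right) - 243\right)^{2} = \left(\left(- \frac{25}{8} + 4\right) - 243\right)^{2} = \left(\frac{7}{8} - 243\right)^{2} = \left(- \frac{1937}{8}\right)^{2} = \frac{3751969}{64}$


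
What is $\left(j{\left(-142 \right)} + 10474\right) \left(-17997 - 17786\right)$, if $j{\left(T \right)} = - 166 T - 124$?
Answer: $-1213830926$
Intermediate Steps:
$j{\left(T \right)} = -124 - 166 T$
$\left(j{\left(-142 \right)} + 10474\right) \left(-17997 - 17786\right) = \left(\left(-124 - -23572\right) + 10474\right) \left(-17997 - 17786\right) = \left(\left(-124 + 23572\right) + 10474\right) \left(-35783\right) = \left(23448 + 10474\right) \left(-35783\right) = 33922 \left(-35783\right) = -1213830926$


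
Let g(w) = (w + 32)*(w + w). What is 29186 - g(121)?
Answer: -7840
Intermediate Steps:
g(w) = 2*w*(32 + w) (g(w) = (32 + w)*(2*w) = 2*w*(32 + w))
29186 - g(121) = 29186 - 2*121*(32 + 121) = 29186 - 2*121*153 = 29186 - 1*37026 = 29186 - 37026 = -7840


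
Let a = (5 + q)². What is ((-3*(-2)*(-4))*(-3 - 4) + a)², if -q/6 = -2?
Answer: 208849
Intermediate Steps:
q = 12 (q = -6*(-2) = 12)
a = 289 (a = (5 + 12)² = 17² = 289)
((-3*(-2)*(-4))*(-3 - 4) + a)² = ((-3*(-2)*(-4))*(-3 - 4) + 289)² = ((6*(-4))*(-7) + 289)² = (-24*(-7) + 289)² = (168 + 289)² = 457² = 208849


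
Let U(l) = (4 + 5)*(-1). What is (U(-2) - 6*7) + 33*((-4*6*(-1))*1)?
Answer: 741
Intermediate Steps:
U(l) = -9 (U(l) = 9*(-1) = -9)
(U(-2) - 6*7) + 33*((-4*6*(-1))*1) = (-9 - 6*7) + 33*((-4*6*(-1))*1) = (-9 - 42) + 33*(-24*(-1)*1) = -51 + 33*(24*1) = -51 + 33*24 = -51 + 792 = 741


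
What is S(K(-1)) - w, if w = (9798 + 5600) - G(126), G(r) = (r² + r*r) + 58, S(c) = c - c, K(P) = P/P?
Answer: 16412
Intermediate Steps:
K(P) = 1
S(c) = 0
G(r) = 58 + 2*r² (G(r) = (r² + r²) + 58 = 2*r² + 58 = 58 + 2*r²)
w = -16412 (w = (9798 + 5600) - (58 + 2*126²) = 15398 - (58 + 2*15876) = 15398 - (58 + 31752) = 15398 - 1*31810 = 15398 - 31810 = -16412)
S(K(-1)) - w = 0 - 1*(-16412) = 0 + 16412 = 16412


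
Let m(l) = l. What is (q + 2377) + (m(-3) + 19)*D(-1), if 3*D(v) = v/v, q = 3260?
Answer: 16927/3 ≈ 5642.3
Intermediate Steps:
D(v) = ⅓ (D(v) = (v/v)/3 = (⅓)*1 = ⅓)
(q + 2377) + (m(-3) + 19)*D(-1) = (3260 + 2377) + (-3 + 19)*(⅓) = 5637 + 16*(⅓) = 5637 + 16/3 = 16927/3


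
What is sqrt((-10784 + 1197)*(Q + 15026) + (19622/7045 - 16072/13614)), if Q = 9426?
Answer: I*sqrt(539101583667433408203690)/47955315 ≈ 15311.0*I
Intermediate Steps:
sqrt((-10784 + 1197)*(Q + 15026) + (19622/7045 - 16072/13614)) = sqrt((-10784 + 1197)*(9426 + 15026) + (19622/7045 - 16072/13614)) = sqrt(-9587*24452 + (19622*(1/7045) - 16072*1/13614)) = sqrt(-234421324 + (19622/7045 - 8036/6807)) = sqrt(-234421324 + 76953334/47955315) = sqrt(-11241748358183726/47955315) = I*sqrt(539101583667433408203690)/47955315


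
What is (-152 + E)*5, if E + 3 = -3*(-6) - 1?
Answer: -690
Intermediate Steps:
E = 14 (E = -3 + (-3*(-6) - 1) = -3 + (18 - 1) = -3 + 17 = 14)
(-152 + E)*5 = (-152 + 14)*5 = -138*5 = -690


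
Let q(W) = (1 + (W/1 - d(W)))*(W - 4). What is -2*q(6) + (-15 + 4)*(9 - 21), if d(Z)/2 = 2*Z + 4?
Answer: 232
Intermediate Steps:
d(Z) = 8 + 4*Z (d(Z) = 2*(2*Z + 4) = 2*(4 + 2*Z) = 8 + 4*Z)
q(W) = (-7 - 3*W)*(-4 + W) (q(W) = (1 + (W/1 - (8 + 4*W)))*(W - 4) = (1 + (W*1 + (-8 - 4*W)))*(-4 + W) = (1 + (W + (-8 - 4*W)))*(-4 + W) = (1 + (-8 - 3*W))*(-4 + W) = (-7 - 3*W)*(-4 + W))
-2*q(6) + (-15 + 4)*(9 - 21) = -2*(28 - 3*6**2 + 5*6) + (-15 + 4)*(9 - 21) = -2*(28 - 3*36 + 30) - 11*(-12) = -2*(28 - 108 + 30) + 132 = -2*(-50) + 132 = 100 + 132 = 232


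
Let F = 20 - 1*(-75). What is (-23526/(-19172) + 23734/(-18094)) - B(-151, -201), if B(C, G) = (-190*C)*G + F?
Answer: 500105302937289/86724542 ≈ 5.7666e+6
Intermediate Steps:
F = 95 (F = 20 + 75 = 95)
B(C, G) = 95 - 190*C*G (B(C, G) = (-190*C)*G + 95 = -190*C*G + 95 = 95 - 190*C*G)
(-23526/(-19172) + 23734/(-18094)) - B(-151, -201) = (-23526/(-19172) + 23734/(-18094)) - (95 - 190*(-151)*(-201)) = (-23526*(-1/19172) + 23734*(-1/18094)) - (95 - 5766690) = (11763/9586 - 11867/9047) - 1*(-5766595) = -7337201/86724542 + 5766595 = 500105302937289/86724542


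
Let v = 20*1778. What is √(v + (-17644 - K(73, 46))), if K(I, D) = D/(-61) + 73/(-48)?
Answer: √9601041747/732 ≈ 133.86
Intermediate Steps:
v = 35560
K(I, D) = -73/48 - D/61 (K(I, D) = D*(-1/61) + 73*(-1/48) = -D/61 - 73/48 = -73/48 - D/61)
√(v + (-17644 - K(73, 46))) = √(35560 + (-17644 - (-73/48 - 1/61*46))) = √(35560 + (-17644 - (-73/48 - 46/61))) = √(35560 + (-17644 - 1*(-6661/2928))) = √(35560 + (-17644 + 6661/2928)) = √(35560 - 51654971/2928) = √(52464709/2928) = √9601041747/732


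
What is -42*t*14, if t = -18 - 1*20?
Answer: 22344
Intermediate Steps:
t = -38 (t = -18 - 20 = -38)
-42*t*14 = -42*(-38)*14 = 1596*14 = 22344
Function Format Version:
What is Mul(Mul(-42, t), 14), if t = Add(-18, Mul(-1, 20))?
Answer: 22344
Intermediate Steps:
t = -38 (t = Add(-18, -20) = -38)
Mul(Mul(-42, t), 14) = Mul(Mul(-42, -38), 14) = Mul(1596, 14) = 22344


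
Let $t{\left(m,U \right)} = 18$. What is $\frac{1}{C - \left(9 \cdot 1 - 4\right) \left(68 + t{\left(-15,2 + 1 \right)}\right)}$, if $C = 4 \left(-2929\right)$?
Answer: $- \frac{1}{12146} \approx -8.2332 \cdot 10^{-5}$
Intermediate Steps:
$C = -11716$
$\frac{1}{C - \left(9 \cdot 1 - 4\right) \left(68 + t{\left(-15,2 + 1 \right)}\right)} = \frac{1}{-11716 - \left(9 \cdot 1 - 4\right) \left(68 + 18\right)} = \frac{1}{-11716 - \left(9 - 4\right) 86} = \frac{1}{-11716 - 5 \cdot 86} = \frac{1}{-11716 - 430} = \frac{1}{-12146} = - \frac{1}{12146}$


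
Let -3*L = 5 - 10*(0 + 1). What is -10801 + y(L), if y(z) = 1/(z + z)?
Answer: -108007/10 ≈ -10801.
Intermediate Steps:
L = 5/3 (L = -(5 - 10*(0 + 1))/3 = -(5 - 10)/3 = -⅓*(-5) = 5/3 ≈ 1.6667)
y(z) = 1/(2*z)
-10801 + y(L) = -10801 + 1/(2*(5/3)) = -10801 + (½)*(⅗) = -10801 + 3/10 = -108007/10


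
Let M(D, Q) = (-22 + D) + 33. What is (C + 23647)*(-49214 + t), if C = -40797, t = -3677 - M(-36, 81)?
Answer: 906651900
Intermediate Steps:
M(D, Q) = 11 + D
t = -3652 (t = -3677 - (11 - 36) = -3677 - 1*(-25) = -3677 + 25 = -3652)
(C + 23647)*(-49214 + t) = (-40797 + 23647)*(-49214 - 3652) = -17150*(-52866) = 906651900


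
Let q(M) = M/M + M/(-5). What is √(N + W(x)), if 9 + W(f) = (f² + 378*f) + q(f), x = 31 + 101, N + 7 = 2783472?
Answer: √71268765/5 ≈ 1688.4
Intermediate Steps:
N = 2783465 (N = -7 + 2783472 = 2783465)
x = 132
q(M) = 1 - M/5 (q(M) = 1 + M*(-⅕) = 1 - M/5)
W(f) = -8 + f² + 1889*f/5 (W(f) = -9 + ((f² + 378*f) + (1 - f/5)) = -9 + (1 + f² + 1889*f/5) = -8 + f² + 1889*f/5)
√(N + W(x)) = √(2783465 + (-8 + 132² + (1889/5)*132)) = √(2783465 + (-8 + 17424 + 249348/5)) = √(2783465 + 336428/5) = √(14253753/5) = √71268765/5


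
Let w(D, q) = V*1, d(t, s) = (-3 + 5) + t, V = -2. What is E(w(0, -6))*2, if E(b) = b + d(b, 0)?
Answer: -4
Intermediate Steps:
d(t, s) = 2 + t
w(D, q) = -2 (w(D, q) = -2*1 = -2)
E(b) = 2 + 2*b (E(b) = b + (2 + b) = 2 + 2*b)
E(w(0, -6))*2 = (2 + 2*(-2))*2 = (2 - 4)*2 = -2*2 = -4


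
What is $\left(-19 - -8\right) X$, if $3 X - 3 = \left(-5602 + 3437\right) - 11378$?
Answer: $\frac{148940}{3} \approx 49647.0$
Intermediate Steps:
$X = - \frac{13540}{3}$ ($X = 1 + \frac{\left(-5602 + 3437\right) - 11378}{3} = 1 + \frac{-2165 - 11378}{3} = 1 + \frac{1}{3} \left(-13543\right) = 1 - \frac{13543}{3} = - \frac{13540}{3} \approx -4513.3$)
$\left(-19 - -8\right) X = \left(-19 - -8\right) \left(- \frac{13540}{3}\right) = \left(-19 + 8\right) \left(- \frac{13540}{3}\right) = \left(-11\right) \left(- \frac{13540}{3}\right) = \frac{148940}{3}$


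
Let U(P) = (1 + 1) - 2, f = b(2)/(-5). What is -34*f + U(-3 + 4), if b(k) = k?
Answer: 68/5 ≈ 13.600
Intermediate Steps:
f = -2/5 (f = 2/(-5) = 2*(-1/5) = -2/5 ≈ -0.40000)
U(P) = 0 (U(P) = 2 - 2 = 0)
-34*f + U(-3 + 4) = -34*(-2/5) + 0 = 68/5 + 0 = 68/5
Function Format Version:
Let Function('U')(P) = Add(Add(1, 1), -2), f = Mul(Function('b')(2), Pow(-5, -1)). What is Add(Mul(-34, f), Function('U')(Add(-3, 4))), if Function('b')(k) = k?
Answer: Rational(68, 5) ≈ 13.600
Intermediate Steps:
f = Rational(-2, 5) (f = Mul(2, Pow(-5, -1)) = Mul(2, Rational(-1, 5)) = Rational(-2, 5) ≈ -0.40000)
Function('U')(P) = 0 (Function('U')(P) = Add(2, -2) = 0)
Add(Mul(-34, f), Function('U')(Add(-3, 4))) = Add(Mul(-34, Rational(-2, 5)), 0) = Add(Rational(68, 5), 0) = Rational(68, 5)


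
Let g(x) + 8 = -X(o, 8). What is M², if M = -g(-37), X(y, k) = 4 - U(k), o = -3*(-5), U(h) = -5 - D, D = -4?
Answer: 169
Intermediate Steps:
U(h) = -1 (U(h) = -5 - 1*(-4) = -5 + 4 = -1)
o = 15
X(y, k) = 5 (X(y, k) = 4 - 1*(-1) = 4 + 1 = 5)
g(x) = -13 (g(x) = -8 - 1*5 = -8 - 5 = -13)
M = 13 (M = -1*(-13) = 13)
M² = 13² = 169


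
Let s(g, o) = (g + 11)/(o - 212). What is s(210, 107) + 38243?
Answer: 4015294/105 ≈ 38241.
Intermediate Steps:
s(g, o) = (11 + g)/(-212 + o)
s(210, 107) + 38243 = (11 + 210)/(-212 + 107) + 38243 = 221/(-105) + 38243 = -1/105*221 + 38243 = -221/105 + 38243 = 4015294/105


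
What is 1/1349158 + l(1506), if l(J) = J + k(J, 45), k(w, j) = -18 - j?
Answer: 1946834995/1349158 ≈ 1443.0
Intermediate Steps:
l(J) = -63 + J (l(J) = J + (-18 - 1*45) = J + (-18 - 45) = J - 63 = -63 + J)
1/1349158 + l(1506) = 1/1349158 + (-63 + 1506) = 1/1349158 + 1443 = 1946834995/1349158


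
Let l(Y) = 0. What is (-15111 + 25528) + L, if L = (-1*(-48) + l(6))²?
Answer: 12721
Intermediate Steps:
L = 2304 (L = (-1*(-48) + 0)² = (48 + 0)² = 48² = 2304)
(-15111 + 25528) + L = (-15111 + 25528) + 2304 = 10417 + 2304 = 12721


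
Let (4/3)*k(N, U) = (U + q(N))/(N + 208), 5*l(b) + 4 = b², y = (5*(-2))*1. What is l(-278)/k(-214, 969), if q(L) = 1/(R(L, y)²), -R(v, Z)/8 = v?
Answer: -51772194816/405726391 ≈ -127.60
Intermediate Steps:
y = -10 (y = -10*1 = -10)
R(v, Z) = -8*v
l(b) = -⅘ + b²/5
q(L) = 1/(64*L²) (q(L) = 1/((-8*L)²) = 1/(64*L²))
k(N, U) = 3*(U + 1/(64*N²))/(4*(208 + N)) (k(N, U) = 3*((U + 1/(64*N²))/(N + 208))/4 = 3*((U + 1/(64*N²))/(208 + N))/4 = 3*(U + 1/(64*N²))/(4*(208 + N)))
l(-278)/k(-214, 969) = (-⅘ + (⅕)*(-278)²)/(((3/256)*(1 + 64*969*(-214)²)/((-214)²*(208 - 214)))) = (-⅘ + (⅕)*77284)/(((3/256)*(1/45796)*(1 + 64*969*45796)/(-6))) = (-⅘ + 77284/5)/(((3/256)*(1/45796)*(-⅙)*(1 + 2840084736))) = 15456/(((3/256)*(1/45796)*(-⅙)*2840084737)) = 15456/(-2840084737/23447552) = 15456*(-23447552/2840084737) = -51772194816/405726391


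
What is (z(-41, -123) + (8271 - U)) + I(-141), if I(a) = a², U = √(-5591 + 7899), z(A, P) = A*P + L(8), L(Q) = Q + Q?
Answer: 33211 - 2*√577 ≈ 33163.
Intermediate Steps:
L(Q) = 2*Q
z(A, P) = 16 + A*P (z(A, P) = A*P + 2*8 = A*P + 16 = 16 + A*P)
U = 2*√577 (U = √2308 = 2*√577 ≈ 48.042)
(z(-41, -123) + (8271 - U)) + I(-141) = ((16 - 41*(-123)) + (8271 - 2*√577)) + (-141)² = ((16 + 5043) + (8271 - 2*√577)) + 19881 = (5059 + (8271 - 2*√577)) + 19881 = (13330 - 2*√577) + 19881 = 33211 - 2*√577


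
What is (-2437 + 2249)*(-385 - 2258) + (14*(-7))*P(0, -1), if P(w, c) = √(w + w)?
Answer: 496884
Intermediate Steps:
P(w, c) = √2*√w (P(w, c) = √(2*w) = √2*√w)
(-2437 + 2249)*(-385 - 2258) + (14*(-7))*P(0, -1) = (-2437 + 2249)*(-385 - 2258) + (14*(-7))*(√2*√0) = -188*(-2643) - 98*√2*0 = 496884 - 98*0 = 496884 + 0 = 496884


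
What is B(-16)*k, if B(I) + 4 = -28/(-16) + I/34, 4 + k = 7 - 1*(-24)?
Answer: -4995/68 ≈ -73.456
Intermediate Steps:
k = 27 (k = -4 + (7 - 1*(-24)) = -4 + (7 + 24) = -4 + 31 = 27)
B(I) = -9/4 + I/34 (B(I) = -4 + (-28/(-16) + I/34) = -4 + (-28*(-1/16) + I*(1/34)) = -4 + (7/4 + I/34) = -9/4 + I/34)
B(-16)*k = (-9/4 + (1/34)*(-16))*27 = (-9/4 - 8/17)*27 = -185/68*27 = -4995/68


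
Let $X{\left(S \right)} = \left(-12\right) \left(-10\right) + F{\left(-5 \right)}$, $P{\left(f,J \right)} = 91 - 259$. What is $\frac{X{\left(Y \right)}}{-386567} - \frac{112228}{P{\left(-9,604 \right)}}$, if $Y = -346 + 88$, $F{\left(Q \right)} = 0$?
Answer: $\frac{10845905279}{16235814} \approx 668.02$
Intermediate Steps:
$P{\left(f,J \right)} = -168$
$Y = -258$
$X{\left(S \right)} = 120$ ($X{\left(S \right)} = \left(-12\right) \left(-10\right) + 0 = 120 + 0 = 120$)
$\frac{X{\left(Y \right)}}{-386567} - \frac{112228}{P{\left(-9,604 \right)}} = \frac{120}{-386567} - \frac{112228}{-168} = 120 \left(- \frac{1}{386567}\right) - - \frac{28057}{42} = - \frac{120}{386567} + \frac{28057}{42} = \frac{10845905279}{16235814}$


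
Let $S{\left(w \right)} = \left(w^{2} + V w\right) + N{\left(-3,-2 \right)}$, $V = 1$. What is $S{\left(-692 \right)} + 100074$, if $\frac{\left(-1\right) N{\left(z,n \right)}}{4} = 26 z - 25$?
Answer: $578658$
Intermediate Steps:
$N{\left(z,n \right)} = 100 - 104 z$ ($N{\left(z,n \right)} = - 4 \left(26 z - 25\right) = - 4 \left(-25 + 26 z\right) = 100 - 104 z$)
$S{\left(w \right)} = 412 + w + w^{2}$ ($S{\left(w \right)} = \left(w^{2} + 1 w\right) + \left(100 - -312\right) = \left(w^{2} + w\right) + \left(100 + 312\right) = \left(w + w^{2}\right) + 412 = 412 + w + w^{2}$)
$S{\left(-692 \right)} + 100074 = \left(412 - 692 + \left(-692\right)^{2}\right) + 100074 = \left(412 - 692 + 478864\right) + 100074 = 478584 + 100074 = 578658$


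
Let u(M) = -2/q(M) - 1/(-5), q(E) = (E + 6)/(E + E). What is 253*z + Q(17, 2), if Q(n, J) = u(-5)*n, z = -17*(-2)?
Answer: 44727/5 ≈ 8945.4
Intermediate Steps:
q(E) = (6 + E)/(2*E) (q(E) = (6 + E)/((2*E)) = (6 + E)*(1/(2*E)) = (6 + E)/(2*E))
u(M) = ⅕ - 4*M/(6 + M) (u(M) = -2*2*M/(6 + M) - 1/(-5) = -4*M/(6 + M) - 1*(-⅕) = -4*M/(6 + M) + ⅕ = ⅕ - 4*M/(6 + M))
z = 34
Q(n, J) = 101*n/5 (Q(n, J) = ((6 - 19*(-5))/(5*(6 - 5)))*n = ((⅕)*(6 + 95)/1)*n = ((⅕)*1*101)*n = 101*n/5)
253*z + Q(17, 2) = 253*34 + (101/5)*17 = 8602 + 1717/5 = 44727/5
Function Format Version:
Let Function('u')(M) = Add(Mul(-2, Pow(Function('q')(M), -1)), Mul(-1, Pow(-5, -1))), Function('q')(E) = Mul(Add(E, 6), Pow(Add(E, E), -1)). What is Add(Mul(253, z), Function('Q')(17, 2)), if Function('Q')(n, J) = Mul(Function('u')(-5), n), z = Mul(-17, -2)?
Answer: Rational(44727, 5) ≈ 8945.4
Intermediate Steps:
Function('q')(E) = Mul(Rational(1, 2), Pow(E, -1), Add(6, E)) (Function('q')(E) = Mul(Add(6, E), Pow(Mul(2, E), -1)) = Mul(Add(6, E), Mul(Rational(1, 2), Pow(E, -1))) = Mul(Rational(1, 2), Pow(E, -1), Add(6, E)))
Function('u')(M) = Add(Rational(1, 5), Mul(-4, M, Pow(Add(6, M), -1))) (Function('u')(M) = Add(Mul(-2, Pow(Mul(Rational(1, 2), Pow(M, -1), Add(6, M)), -1)), Mul(-1, Pow(-5, -1))) = Add(Mul(-2, Mul(2, M, Pow(Add(6, M), -1))), Mul(-1, Rational(-1, 5))) = Add(Mul(-4, M, Pow(Add(6, M), -1)), Rational(1, 5)) = Add(Rational(1, 5), Mul(-4, M, Pow(Add(6, M), -1))))
z = 34
Function('Q')(n, J) = Mul(Rational(101, 5), n) (Function('Q')(n, J) = Mul(Mul(Rational(1, 5), Pow(Add(6, -5), -1), Add(6, Mul(-19, -5))), n) = Mul(Mul(Rational(1, 5), Pow(1, -1), Add(6, 95)), n) = Mul(Mul(Rational(1, 5), 1, 101), n) = Mul(Rational(101, 5), n))
Add(Mul(253, z), Function('Q')(17, 2)) = Add(Mul(253, 34), Mul(Rational(101, 5), 17)) = Add(8602, Rational(1717, 5)) = Rational(44727, 5)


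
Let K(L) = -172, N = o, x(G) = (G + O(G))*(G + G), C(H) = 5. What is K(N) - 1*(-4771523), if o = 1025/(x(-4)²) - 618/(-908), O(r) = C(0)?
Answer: 4771351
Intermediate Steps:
O(r) = 5
x(G) = 2*G*(5 + G) (x(G) = (G + 5)*(G + G) = (5 + G)*(2*G) = 2*G*(5 + G))
o = 242563/14528 (o = 1025/((2*(-4)*(5 - 4))²) - 618/(-908) = 1025/((2*(-4)*1)²) - 618*(-1/908) = 1025/((-8)²) + 309/454 = 1025/64 + 309/454 = 242563/14528 ≈ 16.696)
N = 242563/14528 ≈ 16.696
K(N) - 1*(-4771523) = -172 - 1*(-4771523) = -172 + 4771523 = 4771351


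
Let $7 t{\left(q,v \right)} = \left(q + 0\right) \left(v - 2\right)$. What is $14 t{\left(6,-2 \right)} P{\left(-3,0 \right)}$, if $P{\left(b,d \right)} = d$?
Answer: $0$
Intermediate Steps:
$t{\left(q,v \right)} = \frac{q \left(-2 + v\right)}{7}$ ($t{\left(q,v \right)} = \frac{\left(q + 0\right) \left(v - 2\right)}{7} = \frac{q \left(-2 + v\right)}{7}$)
$14 t{\left(6,-2 \right)} P{\left(-3,0 \right)} = 14 \cdot \frac{1}{7} \cdot 6 \left(-2 - 2\right) 0 = 14 \cdot \frac{1}{7} \cdot 6 \left(-4\right) 0 = 14 \left(- \frac{24}{7}\right) 0 = \left(-48\right) 0 = 0$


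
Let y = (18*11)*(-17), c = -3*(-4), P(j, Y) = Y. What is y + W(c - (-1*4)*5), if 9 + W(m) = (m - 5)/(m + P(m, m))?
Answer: -215973/64 ≈ -3374.6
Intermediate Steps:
c = 12
y = -3366 (y = 198*(-17) = -3366)
W(m) = -9 + (-5 + m)/(2*m) (W(m) = -9 + (m - 5)/(m + m) = -9 + (-5 + m)/((2*m)) = -9 + (-5 + m)*(1/(2*m)) = -9 + (-5 + m)/(2*m))
y + W(c - (-1*4)*5) = -3366 + (-5 - 17*(12 - (-1*4)*5))/(2*(12 - (-1*4)*5)) = -3366 + (-5 - 17*(12 - (-4)*5))/(2*(12 - (-4)*5)) = -3366 + (-5 - 17*(12 - 1*(-20)))/(2*(12 - 1*(-20))) = -3366 + (-5 - 17*(12 + 20))/(2*(12 + 20)) = -3366 + (½)*(-5 - 17*32)/32 = -3366 + (½)*(1/32)*(-5 - 544) = -3366 + (½)*(1/32)*(-549) = -3366 - 549/64 = -215973/64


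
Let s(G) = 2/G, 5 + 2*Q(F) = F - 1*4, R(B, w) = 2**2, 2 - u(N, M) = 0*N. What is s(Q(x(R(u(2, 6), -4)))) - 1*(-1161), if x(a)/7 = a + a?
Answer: 54571/47 ≈ 1161.1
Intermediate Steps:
u(N, M) = 2 (u(N, M) = 2 - 0*N = 2 - 1*0 = 2 + 0 = 2)
R(B, w) = 4
x(a) = 14*a (x(a) = 7*(a + a) = 7*(2*a) = 14*a)
Q(F) = -9/2 + F/2 (Q(F) = -5/2 + (F - 1*4)/2 = -5/2 + (F - 4)/2 = -5/2 + (-4 + F)/2 = -5/2 + (-2 + F/2) = -9/2 + F/2)
s(Q(x(R(u(2, 6), -4)))) - 1*(-1161) = 2/(-9/2 + (14*4)/2) - 1*(-1161) = 2/(-9/2 + (1/2)*56) + 1161 = 2/(-9/2 + 28) + 1161 = 2/(47/2) + 1161 = 2*(2/47) + 1161 = 4/47 + 1161 = 54571/47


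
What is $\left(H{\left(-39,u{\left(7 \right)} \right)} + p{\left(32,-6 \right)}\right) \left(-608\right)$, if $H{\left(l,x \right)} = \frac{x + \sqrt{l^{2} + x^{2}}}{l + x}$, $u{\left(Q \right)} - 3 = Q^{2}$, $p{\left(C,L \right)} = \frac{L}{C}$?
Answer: $-5358$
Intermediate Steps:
$u{\left(Q \right)} = 3 + Q^{2}$
$H{\left(l,x \right)} = \frac{x + \sqrt{l^{2} + x^{2}}}{l + x}$
$\left(H{\left(-39,u{\left(7 \right)} \right)} + p{\left(32,-6 \right)}\right) \left(-608\right) = \left(\frac{\left(3 + 7^{2}\right) + \sqrt{\left(-39\right)^{2} + \left(3 + 7^{2}\right)^{2}}}{-39 + \left(3 + 7^{2}\right)} - \frac{6}{32}\right) \left(-608\right) = \left(\frac{\left(3 + 49\right) + \sqrt{1521 + \left(3 + 49\right)^{2}}}{-39 + \left(3 + 49\right)} - \frac{3}{16}\right) \left(-608\right) = \left(\frac{52 + \sqrt{1521 + 52^{2}}}{-39 + 52} - \frac{3}{16}\right) \left(-608\right) = \left(\frac{52 + \sqrt{1521 + 2704}}{13} - \frac{3}{16}\right) \left(-608\right) = \left(\frac{52 + \sqrt{4225}}{13} - \frac{3}{16}\right) \left(-608\right) = \left(\frac{52 + 65}{13} - \frac{3}{16}\right) \left(-608\right) = \left(\frac{1}{13} \cdot 117 - \frac{3}{16}\right) \left(-608\right) = \left(9 - \frac{3}{16}\right) \left(-608\right) = \frac{141}{16} \left(-608\right) = -5358$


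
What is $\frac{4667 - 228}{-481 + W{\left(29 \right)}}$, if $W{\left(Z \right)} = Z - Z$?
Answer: $- \frac{4439}{481} \approx -9.2287$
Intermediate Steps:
$W{\left(Z \right)} = 0$
$\frac{4667 - 228}{-481 + W{\left(29 \right)}} = \frac{4667 - 228}{-481 + 0} = \frac{4439}{-481} = 4439 \left(- \frac{1}{481}\right) = - \frac{4439}{481}$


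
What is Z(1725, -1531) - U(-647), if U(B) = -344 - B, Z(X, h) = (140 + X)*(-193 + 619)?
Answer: 794187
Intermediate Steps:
Z(X, h) = 59640 + 426*X (Z(X, h) = (140 + X)*426 = 59640 + 426*X)
Z(1725, -1531) - U(-647) = (59640 + 426*1725) - (-344 - 1*(-647)) = (59640 + 734850) - (-344 + 647) = 794490 - 1*303 = 794490 - 303 = 794187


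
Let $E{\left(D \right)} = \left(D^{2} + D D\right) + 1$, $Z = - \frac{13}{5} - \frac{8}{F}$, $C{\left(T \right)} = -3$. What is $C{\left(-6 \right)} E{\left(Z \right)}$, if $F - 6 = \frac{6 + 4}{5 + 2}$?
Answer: $- \frac{355401}{4225} \approx -84.119$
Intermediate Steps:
$F = \frac{52}{7}$ ($F = 6 + \frac{6 + 4}{5 + 2} = 6 + \frac{10}{7} = \frac{52}{7} \approx 7.4286$)
$Z = - \frac{239}{65}$ ($Z = - \frac{13}{5} - \frac{8}{\frac{52}{7}} = \left(-13\right) \frac{1}{5} - \frac{14}{13} = - \frac{13}{5} - \frac{14}{13} = - \frac{239}{65} \approx -3.6769$)
$E{\left(D \right)} = 1 + 2 D^{2}$ ($E{\left(D \right)} = \left(D^{2} + D^{2}\right) + 1 = 2 D^{2} + 1 = 1 + 2 D^{2}$)
$C{\left(-6 \right)} E{\left(Z \right)} = - 3 \left(1 + 2 \left(- \frac{239}{65}\right)^{2}\right) = - 3 \left(1 + 2 \cdot \frac{57121}{4225}\right) = - 3 \left(1 + \frac{114242}{4225}\right) = \left(-3\right) \frac{118467}{4225} = - \frac{355401}{4225}$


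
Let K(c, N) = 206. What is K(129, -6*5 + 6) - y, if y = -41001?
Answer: 41207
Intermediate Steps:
K(129, -6*5 + 6) - y = 206 - 1*(-41001) = 206 + 41001 = 41207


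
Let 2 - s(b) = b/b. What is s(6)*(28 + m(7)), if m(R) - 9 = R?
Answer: 44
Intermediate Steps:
m(R) = 9 + R
s(b) = 1 (s(b) = 2 - b/b = 2 - 1*1 = 2 - 1 = 1)
s(6)*(28 + m(7)) = 1*(28 + (9 + 7)) = 1*(28 + 16) = 1*44 = 44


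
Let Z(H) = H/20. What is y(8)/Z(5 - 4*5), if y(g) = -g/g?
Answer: 4/3 ≈ 1.3333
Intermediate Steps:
y(g) = -1 (y(g) = -1*1 = -1)
Z(H) = H/20 (Z(H) = H*(1/20) = H/20)
y(8)/Z(5 - 4*5) = -1/((5 - 4*5)/20) = -1/((5 - 20)/20) = -1/((1/20)*(-15)) = -1/(-¾) = -1*(-4/3) = 4/3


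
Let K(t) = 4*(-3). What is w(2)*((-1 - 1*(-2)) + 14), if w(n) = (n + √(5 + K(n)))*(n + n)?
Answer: 120 + 60*I*√7 ≈ 120.0 + 158.75*I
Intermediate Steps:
K(t) = -12
w(n) = 2*n*(n + I*√7) (w(n) = (n + √(5 - 12))*(n + n) = (n + √(-7))*(2*n) = (n + I*√7)*(2*n) = 2*n*(n + I*√7))
w(2)*((-1 - 1*(-2)) + 14) = (2*2*(2 + I*√7))*((-1 - 1*(-2)) + 14) = (8 + 4*I*√7)*((-1 + 2) + 14) = (8 + 4*I*√7)*(1 + 14) = (8 + 4*I*√7)*15 = 120 + 60*I*√7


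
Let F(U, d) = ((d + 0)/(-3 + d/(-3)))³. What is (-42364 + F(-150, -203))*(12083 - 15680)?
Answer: 1113421488803085/7301384 ≈ 1.5249e+8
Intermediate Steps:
F(U, d) = d³/(-3 - d/3)³ (F(U, d) = (d/(-3 + d*(-⅓)))³ = (d/(-3 - d/3))³ = d³/(-3 - d/3)³)
(-42364 + F(-150, -203))*(12083 - 15680) = (-42364 - 27*(-203)³/(9 - 203)³)*(12083 - 15680) = (-42364 - 27*(-8365427)/(-194)³)*(-3597) = (-42364 - 27*(-8365427)*(-1/7301384))*(-3597) = (-42364 - 225866529/7301384)*(-3597) = -309541698305/7301384*(-3597) = 1113421488803085/7301384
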